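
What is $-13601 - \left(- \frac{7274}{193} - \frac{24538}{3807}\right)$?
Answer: $- \frac{9960920399}{734751} \approx -13557.0$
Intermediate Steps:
$-13601 - \left(- \frac{7274}{193} - \frac{24538}{3807}\right) = -13601 - - \frac{32427952}{734751} = -13601 + \frac{32427952}{734751} = - \frac{9960920399}{734751}$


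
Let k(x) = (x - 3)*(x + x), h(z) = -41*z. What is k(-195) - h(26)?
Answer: 78286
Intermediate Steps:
k(x) = 2*x*(-3 + x) (k(x) = (-3 + x)*(2*x) = 2*x*(-3 + x))
k(-195) - h(26) = 2*(-195)*(-3 - 195) - (-41)*26 = 2*(-195)*(-198) - 1*(-1066) = 77220 + 1066 = 78286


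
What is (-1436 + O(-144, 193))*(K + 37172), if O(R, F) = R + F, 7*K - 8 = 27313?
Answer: -56971025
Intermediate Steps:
K = 3903 (K = 8/7 + (1/7)*27313 = 8/7 + 27313/7 = 3903)
O(R, F) = F + R
(-1436 + O(-144, 193))*(K + 37172) = (-1436 + (193 - 144))*(3903 + 37172) = (-1436 + 49)*41075 = -1387*41075 = -56971025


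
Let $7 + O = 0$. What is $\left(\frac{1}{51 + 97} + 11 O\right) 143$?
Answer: $- \frac{1629485}{148} \approx -11010.0$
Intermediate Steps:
$O = -7$ ($O = -7 + 0 = -7$)
$\left(\frac{1}{51 + 97} + 11 O\right) 143 = \left(\frac{1}{51 + 97} + 11 \left(-7\right)\right) 143 = \left(\frac{1}{148} - 77\right) 143 = \left(- \frac{11395}{148}\right) 143 = - \frac{1629485}{148}$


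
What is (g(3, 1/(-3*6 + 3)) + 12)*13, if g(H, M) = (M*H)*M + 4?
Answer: 15613/75 ≈ 208.17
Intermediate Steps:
g(H, M) = 4 + H*M² (g(H, M) = (H*M)*M + 4 = H*M² + 4 = 4 + H*M²)
(g(3, 1/(-3*6 + 3)) + 12)*13 = ((4 + 3*(1/(-3*6 + 3))²) + 12)*13 = ((4 + 3*(1/(-18 + 3))²) + 12)*13 = ((4 + 3*(1/(-15))²) + 12)*13 = ((4 + 3*(-1/15)²) + 12)*13 = ((4 + 3*(1/225)) + 12)*13 = ((4 + 1/75) + 12)*13 = (301/75 + 12)*13 = (1201/75)*13 = 15613/75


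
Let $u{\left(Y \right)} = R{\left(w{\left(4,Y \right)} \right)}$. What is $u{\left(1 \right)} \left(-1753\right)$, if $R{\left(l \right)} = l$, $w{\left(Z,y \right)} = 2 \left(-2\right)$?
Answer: $7012$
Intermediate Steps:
$w{\left(Z,y \right)} = -4$
$u{\left(Y \right)} = -4$
$u{\left(1 \right)} \left(-1753\right) = \left(-4\right) \left(-1753\right) = 7012$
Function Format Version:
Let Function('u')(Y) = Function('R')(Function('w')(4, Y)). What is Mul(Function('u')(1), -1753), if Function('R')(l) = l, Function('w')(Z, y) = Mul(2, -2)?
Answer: 7012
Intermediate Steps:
Function('w')(Z, y) = -4
Function('u')(Y) = -4
Mul(Function('u')(1), -1753) = Mul(-4, -1753) = 7012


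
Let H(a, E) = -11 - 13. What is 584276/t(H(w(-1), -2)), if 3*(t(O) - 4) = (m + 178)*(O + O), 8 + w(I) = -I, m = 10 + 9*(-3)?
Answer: -146069/643 ≈ -227.17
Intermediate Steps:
m = -17 (m = 10 - 27 = -17)
w(I) = -8 - I
H(a, E) = -24
t(O) = 4 + 322*O/3 (t(O) = 4 + ((-17 + 178)*(O + O))/3 = 4 + (161*(2*O))/3 = 4 + (322*O)/3 = 4 + 322*O/3)
584276/t(H(w(-1), -2)) = 584276/(4 + (322/3)*(-24)) = 584276/(4 - 2576) = 584276/(-2572) = 584276*(-1/2572) = -146069/643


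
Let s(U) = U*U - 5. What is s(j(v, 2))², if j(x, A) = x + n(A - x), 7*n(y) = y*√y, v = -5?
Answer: 1429 - 540*√7 ≈ 0.29429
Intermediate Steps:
n(y) = y^(3/2)/7 (n(y) = (y*√y)/7 = y^(3/2)/7)
j(x, A) = x + (A - x)^(3/2)/7
s(U) = -5 + U² (s(U) = U² - 5 = -5 + U²)
s(j(v, 2))² = (-5 + (-5 + (2 - 1*(-5))^(3/2)/7)²)² = (-5 + (-5 + (2 + 5)^(3/2)/7)²)² = (-5 + (-5 + 7^(3/2)/7)²)² = (-5 + (-5 + (7*√7)/7)²)² = (-5 + (-5 + √7)²)²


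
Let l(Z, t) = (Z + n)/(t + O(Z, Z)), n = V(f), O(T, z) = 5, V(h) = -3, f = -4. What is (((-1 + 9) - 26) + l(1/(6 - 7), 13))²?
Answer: 26896/81 ≈ 332.05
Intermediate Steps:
n = -3
l(Z, t) = (-3 + Z)/(5 + t) (l(Z, t) = (Z - 3)/(t + 5) = (-3 + Z)/(5 + t))
(((-1 + 9) - 26) + l(1/(6 - 7), 13))² = (((-1 + 9) - 26) + (-3 + 1/(6 - 7))/(5 + 13))² = ((8 - 26) + (-3 + 1/(-1))/18)² = (-18 + (-3 - 1)/18)² = (-18 + (1/18)*(-4))² = (-18 - 2/9)² = (-164/9)² = 26896/81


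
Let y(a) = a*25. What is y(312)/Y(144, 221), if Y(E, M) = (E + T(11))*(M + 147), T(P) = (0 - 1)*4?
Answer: 195/1288 ≈ 0.15140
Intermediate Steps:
T(P) = -4 (T(P) = -1*4 = -4)
Y(E, M) = (-4 + E)*(147 + M) (Y(E, M) = (E - 4)*(M + 147) = (-4 + E)*(147 + M))
y(a) = 25*a
y(312)/Y(144, 221) = (25*312)/(-588 - 4*221 + 147*144 + 144*221) = 7800/(-588 - 884 + 21168 + 31824) = 7800/51520 = 7800*(1/51520) = 195/1288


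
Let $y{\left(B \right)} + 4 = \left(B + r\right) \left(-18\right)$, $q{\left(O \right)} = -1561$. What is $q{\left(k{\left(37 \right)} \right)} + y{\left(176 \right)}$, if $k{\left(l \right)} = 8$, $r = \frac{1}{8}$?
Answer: $- \frac{18941}{4} \approx -4735.3$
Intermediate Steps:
$r = \frac{1}{8} \approx 0.125$
$y{\left(B \right)} = - \frac{25}{4} - 18 B$ ($y{\left(B \right)} = -4 + \left(B + \frac{1}{8}\right) \left(-18\right) = -4 + \left(\frac{1}{8} + B\right) \left(-18\right) = -4 - \left(\frac{9}{4} + 18 B\right) = - \frac{25}{4} - 18 B$)
$q{\left(k{\left(37 \right)} \right)} + y{\left(176 \right)} = -1561 - \frac{12697}{4} = - \frac{18941}{4}$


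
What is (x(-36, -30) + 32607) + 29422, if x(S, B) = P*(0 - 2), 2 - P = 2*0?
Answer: 62025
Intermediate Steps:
P = 2 (P = 2 - 2*0 = 2 - 1*0 = 2 + 0 = 2)
x(S, B) = -4 (x(S, B) = 2*(0 - 2) = 2*(-2) = -4)
(x(-36, -30) + 32607) + 29422 = (-4 + 32607) + 29422 = 32603 + 29422 = 62025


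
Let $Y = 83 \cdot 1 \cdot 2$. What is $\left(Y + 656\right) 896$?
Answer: $736512$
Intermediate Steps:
$Y = 166$ ($Y = 83 \cdot 2 = 166$)
$\left(Y + 656\right) 896 = \left(166 + 656\right) 896 = 822 \cdot 896 = 736512$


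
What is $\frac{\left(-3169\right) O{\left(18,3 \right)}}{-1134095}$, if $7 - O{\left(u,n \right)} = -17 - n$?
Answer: $\frac{85563}{1134095} \approx 0.075446$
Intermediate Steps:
$O{\left(u,n \right)} = 24 + n$ ($O{\left(u,n \right)} = 7 - \left(-17 - n\right) = 7 + \left(17 + n\right) = 24 + n$)
$\frac{\left(-3169\right) O{\left(18,3 \right)}}{-1134095} = \frac{\left(-3169\right) \left(24 + 3\right)}{-1134095} = \left(-3169\right) 27 \left(- \frac{1}{1134095}\right) = \left(-85563\right) \left(- \frac{1}{1134095}\right) = \frac{85563}{1134095}$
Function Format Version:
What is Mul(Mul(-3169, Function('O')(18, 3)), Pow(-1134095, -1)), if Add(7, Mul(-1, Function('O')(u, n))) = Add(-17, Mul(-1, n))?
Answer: Rational(85563, 1134095) ≈ 0.075446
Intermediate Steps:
Function('O')(u, n) = Add(24, n) (Function('O')(u, n) = Add(7, Mul(-1, Add(-17, Mul(-1, n)))) = Add(7, Add(17, n)) = Add(24, n))
Mul(Mul(-3169, Function('O')(18, 3)), Pow(-1134095, -1)) = Mul(Mul(-3169, Add(24, 3)), Pow(-1134095, -1)) = Mul(Mul(-3169, 27), Rational(-1, 1134095)) = Mul(-85563, Rational(-1, 1134095)) = Rational(85563, 1134095)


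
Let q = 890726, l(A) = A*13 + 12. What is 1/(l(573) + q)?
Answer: 1/898187 ≈ 1.1134e-6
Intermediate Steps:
l(A) = 12 + 13*A (l(A) = 13*A + 12 = 12 + 13*A)
1/(l(573) + q) = 1/((12 + 13*573) + 890726) = 1/((12 + 7449) + 890726) = 1/(7461 + 890726) = 1/898187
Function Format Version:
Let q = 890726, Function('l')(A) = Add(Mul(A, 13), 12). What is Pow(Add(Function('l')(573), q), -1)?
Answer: Rational(1, 898187) ≈ 1.1134e-6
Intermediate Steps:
Function('l')(A) = Add(12, Mul(13, A)) (Function('l')(A) = Add(Mul(13, A), 12) = Add(12, Mul(13, A)))
Pow(Add(Function('l')(573), q), -1) = Pow(Add(Add(12, Mul(13, 573)), 890726), -1) = Pow(Add(Add(12, 7449), 890726), -1) = Pow(Add(7461, 890726), -1) = Pow(898187, -1) = Rational(1, 898187)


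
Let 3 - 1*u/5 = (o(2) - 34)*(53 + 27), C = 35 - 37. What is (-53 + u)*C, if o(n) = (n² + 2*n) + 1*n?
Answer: -19124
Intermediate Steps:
o(n) = n² + 3*n (o(n) = (n² + 2*n) + n = n² + 3*n)
C = -2
u = 9615 (u = 15 - 5*(2*(3 + 2) - 34)*(53 + 27) = 15 - 5*(2*5 - 34)*80 = 15 - 5*(10 - 34)*80 = 15 - (-120)*80 = 15 - 5*(-1920) = 15 + 9600 = 9615)
(-53 + u)*C = (-53 + 9615)*(-2) = 9562*(-2) = -19124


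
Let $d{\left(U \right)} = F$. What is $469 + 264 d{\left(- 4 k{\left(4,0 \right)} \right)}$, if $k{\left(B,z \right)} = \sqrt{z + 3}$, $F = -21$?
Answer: $-5075$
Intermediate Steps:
$k{\left(B,z \right)} = \sqrt{3 + z}$
$d{\left(U \right)} = -21$
$469 + 264 d{\left(- 4 k{\left(4,0 \right)} \right)} = 469 + 264 \left(-21\right) = 469 - 5544 = -5075$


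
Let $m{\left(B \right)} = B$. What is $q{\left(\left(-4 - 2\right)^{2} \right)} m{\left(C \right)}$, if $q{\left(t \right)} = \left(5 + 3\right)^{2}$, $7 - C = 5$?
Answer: $128$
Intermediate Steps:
$C = 2$ ($C = 7 - 5 = 2$)
$q{\left(t \right)} = 64$ ($q{\left(t \right)} = 8^{2} = 64$)
$q{\left(\left(-4 - 2\right)^{2} \right)} m{\left(C \right)} = 64 \cdot 2 = 128$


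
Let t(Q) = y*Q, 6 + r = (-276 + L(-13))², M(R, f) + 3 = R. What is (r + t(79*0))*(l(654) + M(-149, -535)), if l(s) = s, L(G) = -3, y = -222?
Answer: 39073170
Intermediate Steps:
M(R, f) = -3 + R
r = 77835 (r = -6 + (-276 - 3)² = -6 + (-279)² = -6 + 77841 = 77835)
t(Q) = -222*Q
(r + t(79*0))*(l(654) + M(-149, -535)) = (77835 - 17538*0)*(654 + (-3 - 149)) = (77835 - 222*0)*(654 - 152) = (77835 + 0)*502 = 77835*502 = 39073170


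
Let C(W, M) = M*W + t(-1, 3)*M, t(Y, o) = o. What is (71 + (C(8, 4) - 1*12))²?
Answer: 10609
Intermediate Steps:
C(W, M) = 3*M + M*W (C(W, M) = M*W + 3*M = 3*M + M*W)
(71 + (C(8, 4) - 1*12))² = (71 + (4*(3 + 8) - 1*12))² = (71 + (4*11 - 12))² = (71 + (44 - 12))² = (71 + 32)² = 103² = 10609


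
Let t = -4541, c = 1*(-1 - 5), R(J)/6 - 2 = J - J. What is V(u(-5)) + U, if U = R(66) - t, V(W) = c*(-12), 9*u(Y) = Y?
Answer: 4625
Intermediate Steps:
R(J) = 12 (R(J) = 12 + 6*(J - J) = 12 + 6*0 = 12 + 0 = 12)
c = -6 (c = 1*(-6) = -6)
u(Y) = Y/9
V(W) = 72 (V(W) = -6*(-12) = 72)
U = 4553 (U = 12 - 1*(-4541) = 12 + 4541 = 4553)
V(u(-5)) + U = 72 + 4553 = 4625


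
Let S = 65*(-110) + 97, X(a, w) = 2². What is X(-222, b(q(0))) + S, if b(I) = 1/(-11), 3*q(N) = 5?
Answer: -7049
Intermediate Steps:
q(N) = 5/3 (q(N) = (⅓)*5 = 5/3)
b(I) = -1/11
X(a, w) = 4
S = -7053 (S = -7150 + 97 = -7053)
X(-222, b(q(0))) + S = 4 - 7053 = -7049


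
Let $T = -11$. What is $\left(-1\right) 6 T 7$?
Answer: $462$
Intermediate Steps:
$\left(-1\right) 6 T 7 = \left(-1\right) 6 \left(-11\right) 7 = \left(-6\right) \left(-11\right) 7 = 66 \cdot 7 = 462$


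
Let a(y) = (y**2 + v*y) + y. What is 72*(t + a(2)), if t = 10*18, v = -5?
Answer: 12672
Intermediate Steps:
a(y) = y**2 - 4*y (a(y) = (y**2 - 5*y) + y = y**2 - 4*y)
t = 180
72*(t + a(2)) = 72*(180 + 2*(-4 + 2)) = 72*(180 + 2*(-2)) = 72*(180 - 4) = 72*176 = 12672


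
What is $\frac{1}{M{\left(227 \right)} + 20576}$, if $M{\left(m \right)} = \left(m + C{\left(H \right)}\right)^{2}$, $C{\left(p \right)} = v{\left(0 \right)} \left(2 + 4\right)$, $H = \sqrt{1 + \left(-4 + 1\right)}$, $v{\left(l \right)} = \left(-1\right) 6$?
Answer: $\frac{1}{57057} \approx 1.7526 \cdot 10^{-5}$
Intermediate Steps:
$v{\left(l \right)} = -6$
$H = i \sqrt{2}$ ($H = \sqrt{1 - 3} = \sqrt{-2} = i \sqrt{2} \approx 1.4142 i$)
$C{\left(p \right)} = -36$ ($C{\left(p \right)} = - 6 \left(2 + 4\right) = \left(-6\right) 6 = -36$)
$M{\left(m \right)} = \left(-36 + m\right)^{2}$ ($M{\left(m \right)} = \left(m - 36\right)^{2} = \left(-36 + m\right)^{2}$)
$\frac{1}{M{\left(227 \right)} + 20576} = \frac{1}{\left(-36 + 227\right)^{2} + 20576} = \frac{1}{191^{2} + 20576} = \frac{1}{36481 + 20576} = \frac{1}{57057}$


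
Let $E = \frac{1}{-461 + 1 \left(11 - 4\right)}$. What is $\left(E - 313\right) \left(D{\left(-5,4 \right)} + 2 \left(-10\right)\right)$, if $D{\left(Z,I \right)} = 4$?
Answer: $\frac{1136824}{227} \approx 5008.0$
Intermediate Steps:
$E = - \frac{1}{454}$ ($E = \frac{1}{-461 + 1 \cdot 7} = \frac{1}{-461 + 7} = \frac{1}{-454} = - \frac{1}{454} \approx -0.0022026$)
$\left(E - 313\right) \left(D{\left(-5,4 \right)} + 2 \left(-10\right)\right) = \left(- \frac{1}{454} - 313\right) \left(4 + 2 \left(-10\right)\right) = - \frac{142103 \left(4 - 20\right)}{454} = \left(- \frac{142103}{454}\right) \left(-16\right) = \frac{1136824}{227}$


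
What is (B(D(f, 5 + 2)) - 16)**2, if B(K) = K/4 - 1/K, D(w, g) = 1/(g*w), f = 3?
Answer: 9653449/7056 ≈ 1368.1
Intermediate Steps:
D(w, g) = 1/(g*w)
B(K) = -1/K + K/4 (B(K) = K*(1/4) - 1/K = K/4 - 1/K = -1/K + K/4)
(B(D(f, 5 + 2)) - 16)**2 = ((-1/(1/((5 + 2)*3)) + (1/((5 + 2)*3))/4) - 16)**2 = ((-1/((1/3)/7) + ((1/3)/7)/4) - 16)**2 = ((-1/((1/7)*(1/3)) + ((1/7)*(1/3))/4) - 16)**2 = ((-1/1/21 + (1/4)*(1/21)) - 16)**2 = ((-1*21 + 1/84) - 16)**2 = ((-21 + 1/84) - 16)**2 = (-1763/84 - 16)**2 = (-3107/84)**2 = 9653449/7056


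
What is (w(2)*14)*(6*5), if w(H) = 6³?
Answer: 90720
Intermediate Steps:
w(H) = 216
(w(2)*14)*(6*5) = (216*14)*(6*5) = 3024*30 = 90720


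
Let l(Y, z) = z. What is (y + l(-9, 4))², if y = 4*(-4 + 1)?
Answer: 64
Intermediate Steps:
y = -12 (y = 4*(-3) = -12)
(y + l(-9, 4))² = (-12 + 4)² = (-8)² = 64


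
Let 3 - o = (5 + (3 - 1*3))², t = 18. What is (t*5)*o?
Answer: -1980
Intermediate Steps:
o = -22 (o = 3 - (5 + (3 - 1*3))² = 3 - (5 + (3 - 3))² = 3 - (5 + 0)² = 3 - 1*5² = 3 - 1*25 = 3 - 25 = -22)
(t*5)*o = (18*5)*(-22) = 90*(-22) = -1980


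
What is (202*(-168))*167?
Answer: -5667312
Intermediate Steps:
(202*(-168))*167 = -33936*167 = -5667312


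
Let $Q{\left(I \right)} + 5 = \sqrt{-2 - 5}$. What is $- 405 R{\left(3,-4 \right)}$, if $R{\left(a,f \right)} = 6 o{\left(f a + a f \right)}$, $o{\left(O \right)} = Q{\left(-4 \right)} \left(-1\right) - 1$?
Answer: $-9720 + 2430 i \sqrt{7} \approx -9720.0 + 6429.2 i$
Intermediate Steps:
$Q{\left(I \right)} = -5 + i \sqrt{7}$ ($Q{\left(I \right)} = -5 + \sqrt{-2 - 5} = -5 + \sqrt{-7} = -5 + i \sqrt{7}$)
$o{\left(O \right)} = 4 - i \sqrt{7}$ ($o{\left(O \right)} = \left(-5 + i \sqrt{7}\right) \left(-1\right) - 1 = \left(5 - i \sqrt{7}\right) - 1 = 4 - i \sqrt{7}$)
$R{\left(a,f \right)} = 24 - 6 i \sqrt{7}$ ($R{\left(a,f \right)} = 6 \left(4 - i \sqrt{7}\right) = 24 - 6 i \sqrt{7}$)
$- 405 R{\left(3,-4 \right)} = - 405 \left(24 - 6 i \sqrt{7}\right) = -9720 + 2430 i \sqrt{7}$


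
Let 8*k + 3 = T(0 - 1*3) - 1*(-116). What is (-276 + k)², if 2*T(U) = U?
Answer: 17581249/256 ≈ 68677.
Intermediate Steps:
T(U) = U/2
k = 223/16 (k = -3/8 + ((0 - 1*3)/2 - 1*(-116))/8 = -3/8 + ((0 - 3)/2 + 116)/8 = -3/8 + ((½)*(-3) + 116)/8 = -3/8 + (-3/2 + 116)/8 = -3/8 + (⅛)*(229/2) = -3/8 + 229/16 = 223/16 ≈ 13.938)
(-276 + k)² = (-276 + 223/16)² = (-4193/16)² = 17581249/256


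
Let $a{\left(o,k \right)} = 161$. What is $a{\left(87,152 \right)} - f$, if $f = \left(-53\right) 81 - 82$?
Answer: $4536$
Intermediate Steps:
$f = -4375$ ($f = -4293 - 82 = -4375$)
$a{\left(87,152 \right)} - f = 161 - -4375 = 161 + 4375 = 4536$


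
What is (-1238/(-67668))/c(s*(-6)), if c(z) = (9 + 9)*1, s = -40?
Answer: 619/609012 ≈ 0.0010164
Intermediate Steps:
c(z) = 18 (c(z) = 18*1 = 18)
(-1238/(-67668))/c(s*(-6)) = -1238/(-67668)/18 = -1238*(-1/67668)*(1/18) = (619/33834)*(1/18) = 619/609012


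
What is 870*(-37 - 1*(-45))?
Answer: 6960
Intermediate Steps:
870*(-37 - 1*(-45)) = 870*(-37 + 45) = 870*8 = 6960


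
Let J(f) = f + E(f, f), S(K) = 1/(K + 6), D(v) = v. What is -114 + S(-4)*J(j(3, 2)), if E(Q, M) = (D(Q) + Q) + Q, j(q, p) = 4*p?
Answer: -98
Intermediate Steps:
S(K) = 1/(6 + K)
E(Q, M) = 3*Q (E(Q, M) = (Q + Q) + Q = 2*Q + Q = 3*Q)
J(f) = 4*f (J(f) = f + 3*f = 4*f)
-114 + S(-4)*J(j(3, 2)) = -114 + (4*(4*2))/(6 - 4) = -114 + (4*8)/2 = -114 + (½)*32 = -114 + 16 = -98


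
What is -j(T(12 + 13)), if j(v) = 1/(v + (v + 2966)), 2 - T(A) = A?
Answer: -1/2920 ≈ -0.00034247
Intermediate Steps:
T(A) = 2 - A
j(v) = 1/(2966 + 2*v) (j(v) = 1/(v + (2966 + v)) = 1/(2966 + 2*v))
-j(T(12 + 13)) = -1/(2*(1483 + (2 - (12 + 13)))) = -1/(2*(1483 + (2 - 1*25))) = -1/(2*(1483 + (2 - 25))) = -1/(2*(1483 - 23)) = -1/(2*1460) = -1*1/2920 = -1/2920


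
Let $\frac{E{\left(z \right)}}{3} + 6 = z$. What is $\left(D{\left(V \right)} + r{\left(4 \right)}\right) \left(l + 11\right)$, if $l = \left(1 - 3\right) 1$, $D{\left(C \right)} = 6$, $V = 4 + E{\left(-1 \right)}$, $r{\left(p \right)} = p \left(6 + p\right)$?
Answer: $414$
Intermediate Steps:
$E{\left(z \right)} = -18 + 3 z$
$V = -17$ ($V = 4 + \left(-18 + 3 \left(-1\right)\right) = 4 - 21 = -17$)
$l = -2$ ($l = \left(-2\right) 1 = -2$)
$\left(D{\left(V \right)} + r{\left(4 \right)}\right) \left(l + 11\right) = \left(6 + 4 \left(6 + 4\right)\right) \left(-2 + 11\right) = \left(6 + 4 \cdot 10\right) 9 = \left(6 + 40\right) 9 = 46 \cdot 9 = 414$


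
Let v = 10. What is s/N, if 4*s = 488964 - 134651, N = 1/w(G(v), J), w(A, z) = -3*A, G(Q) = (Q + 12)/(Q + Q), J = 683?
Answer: -11692329/40 ≈ -2.9231e+5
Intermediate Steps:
G(Q) = (12 + Q)/(2*Q) (G(Q) = (12 + Q)/((2*Q)) = (12 + Q)*(1/(2*Q)) = (12 + Q)/(2*Q))
N = -10/33 (N = 1/(-3*(12 + 10)/(2*10)) = 1/(-3*22/(2*10)) = 1/(-3*11/10) = 1/(-33/10) = -10/33 ≈ -0.30303)
s = 354313/4 (s = (488964 - 134651)/4 = (¼)*354313 = 354313/4 ≈ 88578.)
s/N = 354313/(4*(-10/33)) = (354313/4)*(-33/10) = -11692329/40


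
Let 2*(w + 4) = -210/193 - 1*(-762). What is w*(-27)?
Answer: -1961712/193 ≈ -10164.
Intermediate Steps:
w = 72656/193 (w = -4 + (-210/193 - 1*(-762))/2 = -4 + (-210*1/193 + 762)/2 = -4 + (-210/193 + 762)/2 = -4 + (½)*(146856/193) = -4 + 73428/193 = 72656/193 ≈ 376.46)
w*(-27) = (72656/193)*(-27) = -1961712/193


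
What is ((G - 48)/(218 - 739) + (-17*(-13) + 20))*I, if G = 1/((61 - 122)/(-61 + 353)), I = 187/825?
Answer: 43420499/794525 ≈ 54.650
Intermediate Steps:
I = 17/75 (I = 187*(1/825) = 17/75 ≈ 0.22667)
G = -292/61 (G = 1/(-61/292) = -292/61 ≈ -4.7869)
((G - 48)/(218 - 739) + (-17*(-13) + 20))*I = ((-292/61 - 48)/(218 - 739) + (-17*(-13) + 20))*(17/75) = (-3220/61/(-521) + (221 + 20))*(17/75) = (-3220/61*(-1/521) + 241)*(17/75) = (3220/31781 + 241)*(17/75) = (7662441/31781)*(17/75) = 43420499/794525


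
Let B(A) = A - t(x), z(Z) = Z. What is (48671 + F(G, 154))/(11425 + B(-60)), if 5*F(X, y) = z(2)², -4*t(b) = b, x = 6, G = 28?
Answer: 486718/113665 ≈ 4.2820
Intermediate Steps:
t(b) = -b/4
F(X, y) = ⅘ (F(X, y) = (⅕)*2² = (⅕)*4 = ⅘)
B(A) = 3/2 + A (B(A) = A - (-1)*6/4 = A - 1*(-3/2) = A + 3/2 = 3/2 + A)
(48671 + F(G, 154))/(11425 + B(-60)) = (48671 + ⅘)/(11425 + (3/2 - 60)) = 243359/(5*(11425 - 117/2)) = 243359/(5*(22733/2)) = (243359/5)*(2/22733) = 486718/113665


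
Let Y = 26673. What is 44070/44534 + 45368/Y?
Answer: 1597948811/593927691 ≈ 2.6905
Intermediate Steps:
44070/44534 + 45368/Y = 44070/44534 + 45368/26673 = 44070*(1/44534) + 45368*(1/26673) = 22035/22267 + 45368/26673 = 1597948811/593927691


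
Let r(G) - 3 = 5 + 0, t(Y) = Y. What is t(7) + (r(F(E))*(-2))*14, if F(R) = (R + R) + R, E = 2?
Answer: -217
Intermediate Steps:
F(R) = 3*R (F(R) = 2*R + R = 3*R)
r(G) = 8 (r(G) = 3 + (5 + 0) = 3 + 5 = 8)
t(7) + (r(F(E))*(-2))*14 = 7 + (8*(-2))*14 = 7 - 16*14 = 7 - 224 = -217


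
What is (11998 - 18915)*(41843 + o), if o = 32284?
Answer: -512736459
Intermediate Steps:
(11998 - 18915)*(41843 + o) = (11998 - 18915)*(41843 + 32284) = -6917*74127 = -512736459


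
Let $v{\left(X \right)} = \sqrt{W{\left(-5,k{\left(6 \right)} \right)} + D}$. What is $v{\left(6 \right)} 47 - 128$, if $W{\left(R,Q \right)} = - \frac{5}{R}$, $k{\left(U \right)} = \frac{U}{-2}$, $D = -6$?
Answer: $-128 + 47 i \sqrt{5} \approx -128.0 + 105.1 i$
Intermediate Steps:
$k{\left(U \right)} = - \frac{U}{2}$ ($k{\left(U \right)} = U \left(- \frac{1}{2}\right) = - \frac{U}{2}$)
$v{\left(X \right)} = i \sqrt{5}$ ($v{\left(X \right)} = \sqrt{- \frac{5}{-5} - 6} = \sqrt{\left(-5\right) \left(- \frac{1}{5}\right) - 6} = \sqrt{1 - 6} = \sqrt{-5} = i \sqrt{5}$)
$v{\left(6 \right)} 47 - 128 = i \sqrt{5} \cdot 47 - 128 = 47 i \sqrt{5} - 128 = -128 + 47 i \sqrt{5}$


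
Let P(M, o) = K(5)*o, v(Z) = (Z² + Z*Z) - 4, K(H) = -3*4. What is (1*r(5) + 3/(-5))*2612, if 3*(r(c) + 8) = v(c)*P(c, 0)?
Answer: -112316/5 ≈ -22463.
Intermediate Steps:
K(H) = -12
v(Z) = -4 + 2*Z² (v(Z) = (Z² + Z²) - 4 = 2*Z² - 4 = -4 + 2*Z²)
P(M, o) = -12*o
r(c) = -8 (r(c) = -8 + ((-4 + 2*c²)*(-12*0))/3 = -8 + ((-4 + 2*c²)*0)/3 = -8 + (⅓)*0 = -8 + 0 = -8)
(1*r(5) + 3/(-5))*2612 = (1*(-8) + 3/(-5))*2612 = (-8 + 3*(-⅕))*2612 = (-8 - ⅗)*2612 = -43/5*2612 = -112316/5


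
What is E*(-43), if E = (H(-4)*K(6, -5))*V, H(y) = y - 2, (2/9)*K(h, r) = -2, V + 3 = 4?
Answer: -2322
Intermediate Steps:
V = 1 (V = -3 + 4 = 1)
K(h, r) = -9 (K(h, r) = (9/2)*(-2) = -9)
H(y) = -2 + y
E = 54 (E = ((-2 - 4)*(-9))*1 = -6*(-9)*1 = 54*1 = 54)
E*(-43) = 54*(-43) = -2322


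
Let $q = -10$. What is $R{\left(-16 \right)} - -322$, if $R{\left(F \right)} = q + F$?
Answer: $296$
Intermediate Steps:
$R{\left(F \right)} = -10 + F$
$R{\left(-16 \right)} - -322 = \left(-10 - 16\right) - -322 = -26 + 322 = 296$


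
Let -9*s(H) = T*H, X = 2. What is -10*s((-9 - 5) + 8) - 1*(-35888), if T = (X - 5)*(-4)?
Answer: 35808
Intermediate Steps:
T = 12 (T = (2 - 5)*(-4) = -3*(-4) = 12)
s(H) = -4*H/3
-10*s((-9 - 5) + 8) - 1*(-35888) = -(-40)*((-9 - 5) + 8)/3 - 1*(-35888) = -(-40)*(-14 + 8)/3 + 35888 = -(-40)*(-6)/3 + 35888 = -10*8 + 35888 = -80 + 35888 = 35808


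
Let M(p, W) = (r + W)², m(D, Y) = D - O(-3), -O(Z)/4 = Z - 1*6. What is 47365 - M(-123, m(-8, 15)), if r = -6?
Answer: 44865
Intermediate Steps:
O(Z) = 24 - 4*Z (O(Z) = -4*(Z - 1*6) = -4*(Z - 6) = -4*(-6 + Z) = 24 - 4*Z)
m(D, Y) = -36 + D (m(D, Y) = D - (24 - 4*(-3)) = D - (24 + 12) = D - 1*36 = D - 36 = -36 + D)
M(p, W) = (-6 + W)²
47365 - M(-123, m(-8, 15)) = 47365 - (-6 + (-36 - 8))² = 47365 - (-6 - 44)² = 47365 - 1*(-50)² = 47365 - 1*2500 = 47365 - 2500 = 44865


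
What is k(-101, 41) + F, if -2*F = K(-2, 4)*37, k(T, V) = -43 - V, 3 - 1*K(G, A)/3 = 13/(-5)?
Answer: -1974/5 ≈ -394.80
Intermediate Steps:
K(G, A) = 84/5 (K(G, A) = 9 - 39/(-5) = 9 - 39*(-1)/5 = 9 - 3*(-13/5) = 9 + 39/5 = 84/5)
F = -1554/5 (F = -42*37/5 = -1/2*3108/5 = -1554/5 ≈ -310.80)
k(-101, 41) + F = (-43 - 1*41) - 1554/5 = (-43 - 41) - 1554/5 = -84 - 1554/5 = -1974/5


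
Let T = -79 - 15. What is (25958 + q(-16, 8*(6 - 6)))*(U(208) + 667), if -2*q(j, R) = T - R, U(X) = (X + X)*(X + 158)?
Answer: 3976762615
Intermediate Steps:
U(X) = 2*X*(158 + X) (U(X) = (2*X)*(158 + X) = 2*X*(158 + X))
T = -94
q(j, R) = 47 + R/2 (q(j, R) = -(-94 - R)/2 = 47 + R/2)
(25958 + q(-16, 8*(6 - 6)))*(U(208) + 667) = (25958 + (47 + (8*(6 - 6))/2))*(2*208*(158 + 208) + 667) = (25958 + (47 + (8*0)/2))*(2*208*366 + 667) = (25958 + (47 + (1/2)*0))*(152256 + 667) = (25958 + (47 + 0))*152923 = (25958 + 47)*152923 = 26005*152923 = 3976762615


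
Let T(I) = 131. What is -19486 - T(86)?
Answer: -19617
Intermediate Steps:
-19486 - T(86) = -19486 - 1*131 = -19486 - 131 = -19617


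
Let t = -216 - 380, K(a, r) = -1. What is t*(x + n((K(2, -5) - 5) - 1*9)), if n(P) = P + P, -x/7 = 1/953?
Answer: 17043812/953 ≈ 17884.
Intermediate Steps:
t = -596
x = -7/953 ≈ -0.0073452
n(P) = 2*P
t*(x + n((K(2, -5) - 5) - 1*9)) = -596*(-7/953 + 2*((-1 - 5) - 1*9)) = -596*(-7/953 + 2*(-6 - 9)) = -596*(-7/953 + 2*(-15)) = -596*(-7/953 - 30) = -596*(-28597/953) = 17043812/953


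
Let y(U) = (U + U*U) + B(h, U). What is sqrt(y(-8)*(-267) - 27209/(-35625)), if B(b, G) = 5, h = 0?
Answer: I*sqrt(33071238462)/1425 ≈ 127.62*I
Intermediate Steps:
y(U) = 5 + U + U**2 (y(U) = (U + U*U) + 5 = (U + U**2) + 5 = 5 + U + U**2)
sqrt(y(-8)*(-267) - 27209/(-35625)) = sqrt((5 - 8 + (-8)**2)*(-267) - 27209/(-35625)) = sqrt((5 - 8 + 64)*(-267) - 27209*(-1/35625)) = sqrt(61*(-267) + 27209/35625) = sqrt(-16287 + 27209/35625) = sqrt(-580197166/35625) = I*sqrt(33071238462)/1425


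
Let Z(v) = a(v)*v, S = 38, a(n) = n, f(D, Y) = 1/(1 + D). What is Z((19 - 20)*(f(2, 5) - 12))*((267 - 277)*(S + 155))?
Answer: -2364250/9 ≈ -2.6269e+5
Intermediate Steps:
Z(v) = v² (Z(v) = v*v = v²)
Z((19 - 20)*(f(2, 5) - 12))*((267 - 277)*(S + 155)) = ((19 - 20)*(1/(1 + 2) - 12))²*((267 - 277)*(38 + 155)) = (-(1/3 - 12))²*(-10*193) = (-(⅓ - 12))²*(-1930) = (-1*(-35/3))²*(-1930) = (35/3)²*(-1930) = (1225/9)*(-1930) = -2364250/9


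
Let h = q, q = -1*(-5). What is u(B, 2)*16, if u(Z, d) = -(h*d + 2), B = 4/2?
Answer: -192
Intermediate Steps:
q = 5
B = 2 (B = 4*(½) = 2)
h = 5
u(Z, d) = -2 - 5*d (u(Z, d) = -(5*d + 2) = -(2 + 5*d) = -2 - 5*d)
u(B, 2)*16 = (-2 - 5*2)*16 = (-2 - 10)*16 = -12*16 = -192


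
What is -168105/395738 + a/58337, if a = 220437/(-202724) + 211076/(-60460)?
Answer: -2146793336096381587/5052858411471481540 ≈ -0.42487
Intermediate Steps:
a = -14029448011/3064173260 (a = 220437*(-1/202724) + 211076*(-1/60460) = -220437/202724 - 52769/15115 = -14029448011/3064173260 ≈ -4.5785)
-168105/395738 + a/58337 = -168105/395738 - 14029448011/3064173260/58337 = -168105*1/395738 - 14029448011/3064173260*1/58337 = -24015/56534 - 14029448011/178754675468620 = -2146793336096381587/5052858411471481540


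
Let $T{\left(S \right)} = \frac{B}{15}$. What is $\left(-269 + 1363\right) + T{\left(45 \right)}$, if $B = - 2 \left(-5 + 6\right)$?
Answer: $\frac{16408}{15} \approx 1093.9$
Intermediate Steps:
$B = -2$ ($B = \left(-2\right) 1 = -2$)
$T{\left(S \right)} = - \frac{2}{15}$
$\left(-269 + 1363\right) + T{\left(45 \right)} = \left(-269 + 1363\right) - \frac{2}{15} = 1094 - \frac{2}{15} = \frac{16408}{15}$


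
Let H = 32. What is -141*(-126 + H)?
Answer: 13254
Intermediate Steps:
-141*(-126 + H) = -141*(-126 + 32) = -141*(-94) = 13254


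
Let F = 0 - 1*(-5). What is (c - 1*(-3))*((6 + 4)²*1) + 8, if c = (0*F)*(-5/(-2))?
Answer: 308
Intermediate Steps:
F = 5 (F = 0 + 5 = 5)
c = 0 (c = (0*5)*(-5/(-2)) = 0*(-5*(-½)) = 0*(5/2) = 0)
(c - 1*(-3))*((6 + 4)²*1) + 8 = (0 - 1*(-3))*((6 + 4)²*1) + 8 = (0 + 3)*(10²*1) + 8 = 3*(100*1) + 8 = 3*100 + 8 = 300 + 8 = 308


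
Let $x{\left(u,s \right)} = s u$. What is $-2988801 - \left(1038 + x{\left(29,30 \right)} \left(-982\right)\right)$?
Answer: $-2135499$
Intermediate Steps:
$-2988801 - \left(1038 + x{\left(29,30 \right)} \left(-982\right)\right) = -2988801 - \left(1038 + 30 \cdot 29 \left(-982\right)\right) = -2988801 - \left(1038 + 870 \left(-982\right)\right) = -2988801 - \left(1038 - 854340\right) = -2988801 - -853302 = -2988801 + 853302 = -2135499$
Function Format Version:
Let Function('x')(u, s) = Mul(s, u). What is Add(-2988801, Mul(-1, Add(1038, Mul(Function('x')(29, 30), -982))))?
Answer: -2135499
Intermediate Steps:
Add(-2988801, Mul(-1, Add(1038, Mul(Function('x')(29, 30), -982)))) = Add(-2988801, Mul(-1, Add(1038, Mul(Mul(30, 29), -982)))) = Add(-2988801, Mul(-1, Add(1038, Mul(870, -982)))) = Add(-2988801, Mul(-1, Add(1038, -854340))) = Add(-2988801, Mul(-1, -853302)) = Add(-2988801, 853302) = -2135499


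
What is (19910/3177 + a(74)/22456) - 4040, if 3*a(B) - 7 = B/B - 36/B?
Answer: -5323882816919/1319840172 ≈ -4033.7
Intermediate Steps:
a(B) = 8/3 - 12/B (a(B) = 7/3 + (B/B - 36/B)/3 = 7/3 + (1 - 36/B)/3 = 7/3 + (⅓ - 12/B) = 8/3 - 12/B)
(19910/3177 + a(74)/22456) - 4040 = (19910/3177 + (8/3 - 12/74)/22456) - 4040 = (19910*(1/3177) + (8/3 - 12*1/74)*(1/22456)) - 4040 = (19910/3177 + (8/3 - 6/37)*(1/22456)) - 4040 = (19910/3177 + (278/111)*(1/22456)) - 4040 = (19910/3177 + 139/1246308) - 4040 = 8271477961/1319840172 - 4040 = -5323882816919/1319840172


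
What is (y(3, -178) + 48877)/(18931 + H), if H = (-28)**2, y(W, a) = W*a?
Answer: 48343/19715 ≈ 2.4521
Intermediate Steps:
H = 784
(y(3, -178) + 48877)/(18931 + H) = (3*(-178) + 48877)/(18931 + 784) = (-534 + 48877)/19715 = 48343*(1/19715) = 48343/19715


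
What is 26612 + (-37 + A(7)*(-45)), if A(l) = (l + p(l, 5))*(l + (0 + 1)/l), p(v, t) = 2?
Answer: 165775/7 ≈ 23682.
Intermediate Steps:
A(l) = (2 + l)*(l + 1/l) (A(l) = (l + 2)*(l + (0 + 1)/l) = (2 + l)*(l + 1/l))
26612 + (-37 + A(7)*(-45)) = 26612 + (-37 + (1 + 7² + 2*7 + 2/7)*(-45)) = 26612 + (-37 + (1 + 49 + 14 + 2*(⅐))*(-45)) = 26612 + (-37 + (1 + 49 + 14 + 2/7)*(-45)) = 26612 + (-37 + (450/7)*(-45)) = 26612 + (-37 - 20250/7) = 26612 - 20509/7 = 165775/7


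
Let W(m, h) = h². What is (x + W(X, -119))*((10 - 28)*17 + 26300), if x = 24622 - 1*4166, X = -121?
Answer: 899834298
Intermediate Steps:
x = 20456 (x = 24622 - 4166 = 20456)
(x + W(X, -119))*((10 - 28)*17 + 26300) = (20456 + (-119)²)*((10 - 28)*17 + 26300) = (20456 + 14161)*(-18*17 + 26300) = 34617*(-306 + 26300) = 34617*25994 = 899834298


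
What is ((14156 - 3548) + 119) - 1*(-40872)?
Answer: 51599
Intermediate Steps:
((14156 - 3548) + 119) - 1*(-40872) = (10608 + 119) + 40872 = 10727 + 40872 = 51599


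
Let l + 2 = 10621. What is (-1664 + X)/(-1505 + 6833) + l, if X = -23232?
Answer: 3534571/333 ≈ 10614.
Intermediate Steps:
l = 10619 (l = -2 + 10621 = 10619)
(-1664 + X)/(-1505 + 6833) + l = (-1664 - 23232)/(-1505 + 6833) + 10619 = -24896/5328 + 10619 = -24896*1/5328 + 10619 = -1556/333 + 10619 = 3534571/333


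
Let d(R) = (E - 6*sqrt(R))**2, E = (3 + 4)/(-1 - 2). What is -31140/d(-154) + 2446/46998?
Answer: (44028*sqrt(154) + 949541803*I)/(23499*(36*sqrt(154) + 7121*I)) ≈ 5.6524 + 0.35135*I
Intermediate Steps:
E = -7/3 (E = 7/(-3) = 7*(-1/3) = -7/3 ≈ -2.3333)
d(R) = (-7/3 - 6*sqrt(R))**2
-31140/d(-154) + 2446/46998 = -31140*9/(7 + 18*sqrt(-154))**2 + 2446/46998 = -31140*9/(7 + 18*(I*sqrt(154)))**2 + 2446*(1/46998) = -31140*9/(7 + 18*I*sqrt(154))**2 + 1223/23499 = -280260/(7 + 18*I*sqrt(154))**2 + 1223/23499 = 1223/23499 - 280260/(7 + 18*I*sqrt(154))**2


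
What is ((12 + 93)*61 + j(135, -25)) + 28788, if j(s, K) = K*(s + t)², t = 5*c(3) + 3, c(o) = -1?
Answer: -407032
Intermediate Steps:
t = -2 (t = 5*(-1) + 3 = -5 + 3 = -2)
j(s, K) = K*(-2 + s)² (j(s, K) = K*(s - 2)² = K*(-2 + s)²)
((12 + 93)*61 + j(135, -25)) + 28788 = ((12 + 93)*61 - 25*(-2 + 135)²) + 28788 = (105*61 - 25*133²) + 28788 = (6405 - 25*17689) + 28788 = (6405 - 442225) + 28788 = -435820 + 28788 = -407032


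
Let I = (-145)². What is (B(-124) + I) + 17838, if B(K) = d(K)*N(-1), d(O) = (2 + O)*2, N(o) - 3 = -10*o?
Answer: 35691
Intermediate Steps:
N(o) = 3 - 10*o
d(O) = 4 + 2*O
I = 21025
B(K) = 52 + 26*K (B(K) = (4 + 2*K)*(3 - 10*(-1)) = (4 + 2*K)*(3 + 10) = (4 + 2*K)*13 = 52 + 26*K)
(B(-124) + I) + 17838 = ((52 + 26*(-124)) + 21025) + 17838 = ((52 - 3224) + 21025) + 17838 = (-3172 + 21025) + 17838 = 17853 + 17838 = 35691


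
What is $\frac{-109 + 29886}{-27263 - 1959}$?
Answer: $- \frac{29777}{29222} \approx -1.019$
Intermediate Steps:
$\frac{-109 + 29886}{-27263 - 1959} = \frac{29777}{-29222} = 29777 \left(- \frac{1}{29222}\right) = - \frac{29777}{29222}$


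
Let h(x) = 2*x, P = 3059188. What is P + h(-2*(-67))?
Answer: 3059456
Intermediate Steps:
P + h(-2*(-67)) = 3059188 + 2*(-2*(-67)) = 3059188 + 2*134 = 3059188 + 268 = 3059456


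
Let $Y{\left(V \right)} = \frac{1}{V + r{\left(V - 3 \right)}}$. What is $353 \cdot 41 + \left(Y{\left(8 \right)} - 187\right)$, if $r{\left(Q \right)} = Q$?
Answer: $\frac{185719}{13} \approx 14286.0$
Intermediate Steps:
$Y{\left(V \right)} = \frac{1}{-3 + 2 V}$ ($Y{\left(V \right)} = \frac{1}{V + \left(V - 3\right)} = \frac{1}{V + \left(-3 + V\right)} = \frac{1}{-3 + 2 V}$)
$353 \cdot 41 + \left(Y{\left(8 \right)} - 187\right) = 353 \cdot 41 + \left(\frac{1}{-3 + 2 \cdot 8} - 187\right) = 14473 - \left(187 - \frac{1}{-3 + 16}\right) = 14473 - \left(187 - \frac{1}{13}\right) = 14473 + \left(\frac{1}{13} - 187\right) = 14473 - \frac{2430}{13} = \frac{185719}{13}$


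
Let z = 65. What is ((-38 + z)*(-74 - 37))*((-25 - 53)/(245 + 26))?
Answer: 233766/271 ≈ 862.61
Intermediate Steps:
((-38 + z)*(-74 - 37))*((-25 - 53)/(245 + 26)) = ((-38 + 65)*(-74 - 37))*((-25 - 53)/(245 + 26)) = (27*(-111))*(-78/271) = -(-233766)/271 = -2997*(-78/271) = 233766/271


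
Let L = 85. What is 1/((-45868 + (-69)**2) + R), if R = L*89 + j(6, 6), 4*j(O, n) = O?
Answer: -2/67081 ≈ -2.9815e-5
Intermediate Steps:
j(O, n) = O/4
R = 15133/2 (R = 85*89 + (1/4)*6 = 7565 + 3/2 = 15133/2 ≈ 7566.5)
1/((-45868 + (-69)**2) + R) = 1/((-45868 + (-69)**2) + 15133/2) = 1/((-45868 + 4761) + 15133/2) = 1/(-41107 + 15133/2) = 1/(-67081/2) = -2/67081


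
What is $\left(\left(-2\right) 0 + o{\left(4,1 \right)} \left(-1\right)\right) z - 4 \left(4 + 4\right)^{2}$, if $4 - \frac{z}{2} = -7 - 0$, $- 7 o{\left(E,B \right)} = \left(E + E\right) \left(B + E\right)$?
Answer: $- \frac{912}{7} \approx -130.29$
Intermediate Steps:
$o{\left(E,B \right)} = - \frac{2 E \left(B + E\right)}{7}$ ($o{\left(E,B \right)} = - \frac{\left(E + E\right) \left(B + E\right)}{7} = - \frac{2 E \left(B + E\right)}{7}$)
$z = 22$ ($z = 8 - 2 \left(-7 - 0\right) = 8 - 2 \left(-7 + 0\right) = 8 - -14 = 8 + 14 = 22$)
$\left(\left(-2\right) 0 + o{\left(4,1 \right)} \left(-1\right)\right) z - 4 \left(4 + 4\right)^{2} = \left(\left(-2\right) 0 + \left(- \frac{2}{7}\right) 4 \left(1 + 4\right) \left(-1\right)\right) 22 - 4 \left(4 + 4\right)^{2} = \left(0 + \left(- \frac{2}{7}\right) 4 \cdot 5 \left(-1\right)\right) 22 - 4 \cdot 8^{2} = \left(0 - - \frac{40}{7}\right) 22 - 256 = \left(0 + \frac{40}{7}\right) 22 - 256 = \frac{40}{7} \cdot 22 - 256 = \frac{880}{7} - 256 = - \frac{912}{7}$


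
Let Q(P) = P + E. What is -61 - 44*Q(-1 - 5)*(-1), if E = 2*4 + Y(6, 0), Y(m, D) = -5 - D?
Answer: -193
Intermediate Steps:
E = 3 (E = 2*4 + (-5 - 1*0) = 8 + (-5 + 0) = 8 - 5 = 3)
Q(P) = 3 + P (Q(P) = P + 3 = 3 + P)
-61 - 44*Q(-1 - 5)*(-1) = -61 - 44*(3 + (-1 - 5))*(-1) = -61 - 44*(3 - 6)*(-1) = -61 - (-132)*(-1) = -61 - 44*3 = -61 - 132 = -193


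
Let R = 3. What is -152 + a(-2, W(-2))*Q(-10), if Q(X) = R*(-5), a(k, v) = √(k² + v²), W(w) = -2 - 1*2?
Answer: -152 - 30*√5 ≈ -219.08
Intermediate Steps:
W(w) = -4 (W(w) = -2 - 2 = -4)
Q(X) = -15 (Q(X) = 3*(-5) = -15)
-152 + a(-2, W(-2))*Q(-10) = -152 + √((-2)² + (-4)²)*(-15) = -152 + √(4 + 16)*(-15) = -152 + √20*(-15) = -152 + (2*√5)*(-15) = -152 - 30*√5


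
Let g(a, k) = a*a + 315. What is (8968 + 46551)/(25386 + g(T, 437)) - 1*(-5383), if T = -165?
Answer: 284956177/52926 ≈ 5384.0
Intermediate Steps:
g(a, k) = 315 + a² (g(a, k) = a² + 315 = 315 + a²)
(8968 + 46551)/(25386 + g(T, 437)) - 1*(-5383) = (8968 + 46551)/(25386 + (315 + (-165)²)) - 1*(-5383) = 55519/(25386 + (315 + 27225)) + 5383 = 55519/(25386 + 27540) + 5383 = 55519/52926 + 5383 = 284956177/52926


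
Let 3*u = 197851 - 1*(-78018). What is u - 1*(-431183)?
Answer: 1569418/3 ≈ 5.2314e+5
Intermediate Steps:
u = 275869/3 (u = (197851 - 1*(-78018))/3 = (197851 + 78018)/3 = (⅓)*275869 = 275869/3 ≈ 91956.)
u - 1*(-431183) = 275869/3 - 1*(-431183) = 275869/3 + 431183 = 1569418/3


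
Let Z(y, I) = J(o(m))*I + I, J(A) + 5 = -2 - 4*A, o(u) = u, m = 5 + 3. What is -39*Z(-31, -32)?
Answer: -47424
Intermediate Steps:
m = 8
J(A) = -7 - 4*A (J(A) = -5 + (-2 - 4*A) = -7 - 4*A)
Z(y, I) = -38*I (Z(y, I) = (-7 - 4*8)*I + I = (-7 - 32)*I + I = -39*I + I = -38*I)
-39*Z(-31, -32) = -(-1482)*(-32) = -39*1216 = -47424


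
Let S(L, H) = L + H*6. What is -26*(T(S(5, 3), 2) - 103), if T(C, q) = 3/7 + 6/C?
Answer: 428272/161 ≈ 2660.1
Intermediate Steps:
S(L, H) = L + 6*H
T(C, q) = 3/7 + 6/C (T(C, q) = 3*(⅐) + 6/C = 3/7 + 6/C)
-26*(T(S(5, 3), 2) - 103) = -26*((3/7 + 6/(5 + 6*3)) - 103) = -26*((3/7 + 6/(5 + 18)) - 103) = -26*((3/7 + 6/23) - 103) = -26*(111/161 - 103) = -26*(-16472/161) = 428272/161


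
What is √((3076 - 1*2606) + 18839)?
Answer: √19309 ≈ 138.96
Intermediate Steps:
√((3076 - 1*2606) + 18839) = √((3076 - 2606) + 18839) = √(470 + 18839) = √19309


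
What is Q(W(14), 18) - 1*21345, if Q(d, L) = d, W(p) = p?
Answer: -21331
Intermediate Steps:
Q(W(14), 18) - 1*21345 = 14 - 1*21345 = 14 - 21345 = -21331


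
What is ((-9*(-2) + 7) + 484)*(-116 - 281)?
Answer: -202073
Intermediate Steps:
((-9*(-2) + 7) + 484)*(-116 - 281) = ((18 + 7) + 484)*(-397) = (25 + 484)*(-397) = 509*(-397) = -202073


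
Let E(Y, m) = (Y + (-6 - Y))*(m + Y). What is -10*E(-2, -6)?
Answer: -480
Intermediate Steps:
E(Y, m) = -6*Y - 6*m (E(Y, m) = -6*(Y + m) = -6*Y - 6*m)
-10*E(-2, -6) = -10*(-6*(-2) - 6*(-6)) = -10*(12 + 36) = -10*48 = -480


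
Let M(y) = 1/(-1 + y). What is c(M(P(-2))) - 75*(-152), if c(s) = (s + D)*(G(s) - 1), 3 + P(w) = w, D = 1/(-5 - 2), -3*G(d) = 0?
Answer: 478813/42 ≈ 11400.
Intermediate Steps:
G(d) = 0 (G(d) = -⅓*0 = 0)
D = -⅐ (D = 1/(-7) = -⅐ ≈ -0.14286)
P(w) = -3 + w
c(s) = ⅐ - s (c(s) = (s - ⅐)*(0 - 1) = (-⅐ + s)*(-1) = ⅐ - s)
c(M(P(-2))) - 75*(-152) = (⅐ - 1/(-1 + (-3 - 2))) - 75*(-152) = (⅐ - 1/(-1 - 5)) + 11400 = (⅐ - 1/(-6)) + 11400 = (⅐ - 1*(-⅙)) + 11400 = (⅐ + ⅙) + 11400 = 13/42 + 11400 = 478813/42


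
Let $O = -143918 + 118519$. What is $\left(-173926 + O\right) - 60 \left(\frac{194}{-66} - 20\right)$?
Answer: $- \frac{2177435}{11} \approx -1.9795 \cdot 10^{5}$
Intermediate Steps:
$O = -25399$
$\left(-173926 + O\right) - 60 \left(\frac{194}{-66} - 20\right) = \left(-173926 - 25399\right) - 60 \left(\frac{194}{-66} - 20\right) = -199325 - 60 \left(194 \left(- \frac{1}{66}\right) - 20\right) = -199325 - 60 \left(- \frac{97}{33} - 20\right) = -199325 - - \frac{15140}{11} = -199325 + \frac{15140}{11} = - \frac{2177435}{11}$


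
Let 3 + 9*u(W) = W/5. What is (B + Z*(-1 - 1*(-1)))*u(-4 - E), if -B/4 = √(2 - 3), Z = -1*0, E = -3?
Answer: 64*I/45 ≈ 1.4222*I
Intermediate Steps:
Z = 0
B = -4*I (B = -4*√(2 - 3) = -4*I ≈ -4.0*I)
u(W) = -⅓ + W/45 (u(W) = -⅓ + (W/5)/9 = -⅓ + W/45)
(B + Z*(-1 - 1*(-1)))*u(-4 - E) = (-4*I + 0*(-1 - 1*(-1)))*(-⅓ + (-4 - 1*(-3))/45) = (-4*I + 0*(-1 + 1))*(-⅓ + (-4 + 3)/45) = (-4*I + 0*0)*(-⅓ + (1/45)*(-1)) = (-4*I + 0)*(-⅓ - 1/45) = -4*I*(-16/45) = 64*I/45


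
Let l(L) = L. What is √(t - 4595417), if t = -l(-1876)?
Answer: I*√4593541 ≈ 2143.3*I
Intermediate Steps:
t = 1876 (t = -1*(-1876) = 1876)
√(t - 4595417) = √(1876 - 4595417) = √(-4593541) = I*√4593541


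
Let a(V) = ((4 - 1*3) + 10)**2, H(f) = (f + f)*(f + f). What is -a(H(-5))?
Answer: -121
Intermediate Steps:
H(f) = 4*f**2 (H(f) = (2*f)*(2*f) = 4*f**2)
a(V) = 121 (a(V) = ((4 - 3) + 10)**2 = (1 + 10)**2 = 11**2 = 121)
-a(H(-5)) = -1*121 = -121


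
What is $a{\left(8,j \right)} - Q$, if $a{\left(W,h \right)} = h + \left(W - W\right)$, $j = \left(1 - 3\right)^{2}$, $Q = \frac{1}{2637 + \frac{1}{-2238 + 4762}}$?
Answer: $\frac{26620632}{6655789} \approx 3.9996$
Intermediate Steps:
$Q = \frac{2524}{6655789}$ ($Q = \frac{1}{2637 + \frac{1}{2524}} = \frac{1}{\frac{6655789}{2524}} = \frac{2524}{6655789} \approx 0.00037922$)
$j = 4$ ($j = \left(-2\right)^{2} = 4$)
$a{\left(W,h \right)} = h$ ($a{\left(W,h \right)} = h + 0 = h$)
$a{\left(8,j \right)} - Q = 4 - \frac{2524}{6655789} = \frac{26620632}{6655789}$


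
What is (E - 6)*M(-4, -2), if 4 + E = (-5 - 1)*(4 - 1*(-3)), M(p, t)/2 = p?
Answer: 416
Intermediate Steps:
M(p, t) = 2*p
E = -46 (E = -4 + (-5 - 1)*(4 - 1*(-3)) = -4 - 6*(4 + 3) = -4 - 6*7 = -4 - 42 = -46)
(E - 6)*M(-4, -2) = (-46 - 6)*(2*(-4)) = -52*(-8) = 416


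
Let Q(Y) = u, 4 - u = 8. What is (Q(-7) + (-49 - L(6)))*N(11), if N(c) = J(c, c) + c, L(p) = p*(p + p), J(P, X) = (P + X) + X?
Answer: -5500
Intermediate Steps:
J(P, X) = P + 2*X
L(p) = 2*p² (L(p) = p*(2*p) = 2*p²)
N(c) = 4*c (N(c) = (c + 2*c) + c = 3*c + c = 4*c)
u = -4 (u = 4 - 1*8 = 4 - 8 = -4)
Q(Y) = -4
(Q(-7) + (-49 - L(6)))*N(11) = (-4 + (-49 - 2*6²))*(4*11) = (-4 + (-49 - 2*36))*44 = (-4 + (-49 - 1*72))*44 = (-4 + (-49 - 72))*44 = (-4 - 121)*44 = -125*44 = -5500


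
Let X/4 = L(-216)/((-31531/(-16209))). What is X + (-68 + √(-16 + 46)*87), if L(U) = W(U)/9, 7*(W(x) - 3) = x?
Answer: -16413536/220717 + 87*√30 ≈ 402.15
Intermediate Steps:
W(x) = 3 + x/7
L(U) = ⅓ + U/63 (L(U) = (3 + U/7)/9 = (3 + U/7)*(⅑) = ⅓ + U/63)
X = -1404780/220717 (X = 4*((⅓ + (1/63)*(-216))/((-31531/(-16209)))) = 4*((⅓ - 24/7)/((-31531*(-1/16209)))) = 4*(-65/(21*31531/16209)) = 4*(-65/21*16209/31531) = 4*(-351195/220717) = -1404780/220717 ≈ -6.3646)
X + (-68 + √(-16 + 46)*87) = -1404780/220717 + (-68 + √(-16 + 46)*87) = -1404780/220717 + (-68 + √30*87) = -1404780/220717 + (-68 + 87*√30) = -16413536/220717 + 87*√30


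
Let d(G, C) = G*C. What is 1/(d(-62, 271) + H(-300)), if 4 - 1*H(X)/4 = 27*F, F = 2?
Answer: -1/17002 ≈ -5.8817e-5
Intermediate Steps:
d(G, C) = C*G
H(X) = -200 (H(X) = 16 - 108*2 = 16 - 4*54 = 16 - 216 = -200)
1/(d(-62, 271) + H(-300)) = 1/(271*(-62) - 200) = 1/(-16802 - 200) = 1/(-17002) = -1/17002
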